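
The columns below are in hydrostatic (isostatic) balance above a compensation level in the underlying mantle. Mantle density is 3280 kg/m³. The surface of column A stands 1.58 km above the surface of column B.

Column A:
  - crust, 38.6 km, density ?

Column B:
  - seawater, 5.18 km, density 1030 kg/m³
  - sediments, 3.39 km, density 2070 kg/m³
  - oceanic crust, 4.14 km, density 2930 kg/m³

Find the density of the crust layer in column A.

Take the compensation level at the base of the deeper column (depth z_c below the surface of column A) and equate Σ ρ_i t_i down to z_c; mantle fills any gap and the z_c terms cancel.
Column A: 38.6×ρ + (z_c − 38.6)×3280
Column B: 1.58×0 + 5.18×1030 + 3.39×2070 + 4.14×2930 + (z_c − 1.58 − 12.71)×3280
The z_c×3280 term appears on both sides and cancels. Collect the known terms of each column as K = Σ(ρt)_known − 3280 × (depth of known layers): K_A = 0 − 3280×38.6 = −126608; K_B = 24482.9 − 3280×(1.58 + 12.71) = −22388.3.
Balance: K_A + 38.6×ρ = K_B, so ρ = (K_B − K_A)/38.6 = 104220/38.6 = 2700 kg/m³.

2700 kg/m³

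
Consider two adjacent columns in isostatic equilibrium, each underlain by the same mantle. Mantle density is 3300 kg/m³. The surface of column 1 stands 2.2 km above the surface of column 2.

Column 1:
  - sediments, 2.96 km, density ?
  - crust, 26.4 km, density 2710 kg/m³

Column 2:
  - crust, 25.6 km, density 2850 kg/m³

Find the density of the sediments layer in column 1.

Take the compensation level at the base of the deeper column (depth z_c below the surface of column 1) and equate Σ ρ_i t_i down to z_c; mantle fills any gap and the z_c terms cancel.
Column 1: 2.96×ρ + 26.4×2710 + (z_c − 29.36)×3300
Column 2: 2.2×0 + 25.6×2850 + (z_c − 2.2 − 25.6)×3300
The z_c×3300 term appears on both sides and cancels. Collect the known terms of each column as K = Σ(ρt)_known − 3300 × (depth of known layers): K_1 = 71544 − 3300×29.36 = −25344; K_2 = 72960 − 3300×(2.2 + 25.6) = −18780.
Balance: K_1 + 2.96×ρ = K_2, so ρ = (K_2 − K_1)/2.96 = 6564/2.96 = 2220 kg/m³.

2220 kg/m³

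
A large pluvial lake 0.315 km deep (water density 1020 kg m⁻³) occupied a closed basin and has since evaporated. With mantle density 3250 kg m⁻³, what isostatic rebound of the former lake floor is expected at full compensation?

0.0989 km

u = d ρ_w/ρ_m = 0.315 km × 1020/3250 = 0.0989 km.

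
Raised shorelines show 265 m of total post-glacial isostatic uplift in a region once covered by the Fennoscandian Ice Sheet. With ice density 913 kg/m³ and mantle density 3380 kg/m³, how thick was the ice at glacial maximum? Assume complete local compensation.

u = t ρ_ice/ρ_m → t = u ρ_m/ρ_ice = 265 m × 3380/913 = 981 m.

981 m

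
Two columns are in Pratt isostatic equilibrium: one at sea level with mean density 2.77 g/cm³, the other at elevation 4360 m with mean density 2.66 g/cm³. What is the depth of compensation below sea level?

105000 m

ρ_ref D = ρ (D + h) → D (ρ_ref − ρ) = ρ h.
D = ρ h/(ρ_ref − ρ) = 2.66 × 4360 m/(2.77 − 2.66) = 105000 m.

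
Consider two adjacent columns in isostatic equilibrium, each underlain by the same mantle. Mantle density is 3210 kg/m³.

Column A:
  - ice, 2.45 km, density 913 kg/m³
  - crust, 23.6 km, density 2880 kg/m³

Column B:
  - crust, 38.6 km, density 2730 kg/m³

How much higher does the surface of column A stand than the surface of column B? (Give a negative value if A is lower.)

For any compensation level in the mantle, the mantle terms cancel and isostasy reduces to e = (Σt_A − Σt_B) − (Σ(ρt)_A − Σ(ρt)_B) / ρ_m.
Σt_A = 26.05 km; Σt_B = 38.6 km; Σ(ρt)_A = 70204.85; Σ(ρt)_B = 105378 (in km·kg/m³).
e = (26.05 − 38.6) − (70204.85 − 105378) / 3210 = −1.59 km.

−1.59 km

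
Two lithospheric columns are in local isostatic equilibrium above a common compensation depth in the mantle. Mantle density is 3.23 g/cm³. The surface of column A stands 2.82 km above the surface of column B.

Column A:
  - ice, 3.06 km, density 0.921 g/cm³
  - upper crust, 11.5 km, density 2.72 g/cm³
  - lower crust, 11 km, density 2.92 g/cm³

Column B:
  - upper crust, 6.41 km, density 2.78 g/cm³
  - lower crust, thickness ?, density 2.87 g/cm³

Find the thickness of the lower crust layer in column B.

12.1 km

Take the compensation level at the base of the deeper column (depth z_c below the surface of column A) and equate Σ ρ_i t_i down to z_c; mantle fills any gap and the z_c terms cancel.
Column A: 3.06×0.921 + 11.5×2.72 + 11×2.92 + (z_c − 25.56)×3.23
Column B: 2.82×0 + 6.41×2.78 + x×2.87 + (z_c − 2.82 − 6.41 − x)×3.23
The z_c×3.23 term appears on both sides and cancels. Collect the known terms of each column as K = Σ(ρt)_known − 3.23 × (depth of known layers): K_A = 66.21826 − 3.23×25.56 = −16.34054; K_B = 17.8198 − 3.23×(2.82 + 6.41) = −11.9931.
Balance: K_A = K_B − x×(3.23 − 2.87), so x = (K_B − K_A)/(3.23 − 2.87) = 4.34744/0.36 = 12.1 km.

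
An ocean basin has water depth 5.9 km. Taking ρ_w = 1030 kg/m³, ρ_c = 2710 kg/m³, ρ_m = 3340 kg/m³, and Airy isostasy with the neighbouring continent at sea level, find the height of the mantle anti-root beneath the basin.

15.7 km

By Archimedes' principle applied to the lithosphere: replacing crust with seawater at the top is compensated by replacing crust with mantle at the base: d (ρ_c − ρ_w) = a (ρ_m − ρ_c).
a = d (ρ_c − ρ_w)/(ρ_m − ρ_c) = 5.9 km × 1680/630 = 15.7 km.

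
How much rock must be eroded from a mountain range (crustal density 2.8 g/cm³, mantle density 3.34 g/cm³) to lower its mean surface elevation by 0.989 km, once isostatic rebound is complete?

6.12 km

Net drop Δ = e − u = e − e ρ_c/ρ_m = e (ρ_m − ρ_c)/ρ_m.
e = Δ ρ_m/(ρ_m − ρ_c) = 0.989 km × 3.34/0.54 = 6.12 km.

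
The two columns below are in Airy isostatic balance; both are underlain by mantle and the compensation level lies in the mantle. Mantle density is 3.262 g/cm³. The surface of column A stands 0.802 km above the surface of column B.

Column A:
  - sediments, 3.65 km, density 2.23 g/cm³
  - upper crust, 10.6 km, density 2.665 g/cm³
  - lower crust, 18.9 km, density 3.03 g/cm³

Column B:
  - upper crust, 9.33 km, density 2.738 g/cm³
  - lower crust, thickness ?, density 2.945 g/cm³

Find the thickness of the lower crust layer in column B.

Take the compensation level at the base of the deeper column (depth z_c below the surface of column A) and equate Σ ρ_i t_i down to z_c; mantle fills any gap and the z_c terms cancel.
Column A: 3.65×2.23 + 10.6×2.665 + 18.9×3.03 + (z_c − 33.15)×3.262
Column B: 0.802×0 + 9.33×2.738 + x×2.945 + (z_c − 0.802 − 9.33 − x)×3.262
The z_c×3.262 term appears on both sides and cancels. Collect the known terms of each column as K = Σ(ρt)_known − 3.262 × (depth of known layers): K_A = 93.6555 − 3.262×33.15 = −14.4798; K_B = 25.54554 − 3.262×(0.802 + 9.33) = −7.505044.
Balance: K_A = K_B − x×(3.262 − 2.945), so x = (K_B − K_A)/(3.262 − 2.945) = 6.97476/0.317 = 22 km.

22 km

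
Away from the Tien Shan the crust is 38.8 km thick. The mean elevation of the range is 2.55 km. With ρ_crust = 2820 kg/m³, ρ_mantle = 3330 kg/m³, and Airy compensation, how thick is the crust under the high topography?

Root depth r = h ρ_c / (ρ_m − ρ_c) = 2.55 km × 2820 / 510 = 14.1 km.
Total thickness = T + h + r = 38.8 km + 2.55 km + 14.1 km = 55.5 km.

55.5 km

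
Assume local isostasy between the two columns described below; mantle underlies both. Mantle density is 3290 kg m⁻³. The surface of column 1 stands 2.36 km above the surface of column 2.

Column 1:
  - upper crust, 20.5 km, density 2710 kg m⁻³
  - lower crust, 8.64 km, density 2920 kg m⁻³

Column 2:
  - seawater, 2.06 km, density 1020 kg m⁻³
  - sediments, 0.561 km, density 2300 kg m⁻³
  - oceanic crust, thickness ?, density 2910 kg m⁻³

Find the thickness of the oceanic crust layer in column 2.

5.5 km

Take the compensation level at the base of the deeper column (depth z_c below the surface of column 1) and equate Σ ρ_i t_i down to z_c; mantle fills any gap and the z_c terms cancel.
Column 1: 20.5×2710 + 8.64×2920 + (z_c − 29.14)×3290
Column 2: 2.36×0 + 2.06×1020 + 0.561×2300 + x×2910 + (z_c − 2.36 − 2.621 − x)×3290
The z_c×3290 term appears on both sides and cancels. Collect the known terms of each column as K = Σ(ρt)_known − 3290 × (depth of known layers): K_1 = 80783.8 − 3290×29.14 = −15086.8; K_2 = 3391.5 − 3290×(2.36 + 2.621) = −12995.99.
Balance: K_1 = K_2 − x×(3290 − 2910), so x = (K_2 − K_1)/(3290 − 2910) = 2090.81/380 = 5.5 km.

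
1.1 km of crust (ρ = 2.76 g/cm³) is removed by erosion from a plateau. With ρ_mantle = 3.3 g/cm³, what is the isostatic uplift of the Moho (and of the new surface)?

0.92 km

Unloading: uplift u = e ρ_c/ρ_m = 1.1 km × 2.76/3.3 = 0.92 km.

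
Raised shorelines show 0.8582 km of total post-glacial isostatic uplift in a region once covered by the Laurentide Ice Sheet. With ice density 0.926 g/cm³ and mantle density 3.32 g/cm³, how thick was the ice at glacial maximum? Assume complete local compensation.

3.08 km

u = t ρ_ice/ρ_m → t = u ρ_m/ρ_ice = 0.8582 km × 3.32/0.926 = 3.08 km.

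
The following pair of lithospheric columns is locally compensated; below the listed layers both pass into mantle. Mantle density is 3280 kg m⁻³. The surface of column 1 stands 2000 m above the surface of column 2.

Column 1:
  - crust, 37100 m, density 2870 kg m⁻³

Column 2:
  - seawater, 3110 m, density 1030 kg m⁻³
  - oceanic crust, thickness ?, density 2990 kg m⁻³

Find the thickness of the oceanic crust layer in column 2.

Take the compensation level at the base of the deeper column (depth z_c below the surface of column 1) and equate Σ ρ_i t_i down to z_c; mantle fills any gap and the z_c terms cancel.
Column 1: 37100×2870 + (z_c − 37100)×3280
Column 2: 2000×0 + 3110×1030 + x×2990 + (z_c − 2000 − 3110 − x)×3280
The z_c×3280 term appears on both sides and cancels. Collect the known terms of each column as K = Σ(ρt)_known − 3280 × (depth of known layers): K_1 = 106477000 − 3280×37100 = −15211000; K_2 = 3203300 − 3280×(2000 + 3110) = −13557500.
Balance: K_1 = K_2 − x×(3280 − 2990), so x = (K_2 − K_1)/(3280 − 2990) = 1653500/290 = 5700 m.

5700 m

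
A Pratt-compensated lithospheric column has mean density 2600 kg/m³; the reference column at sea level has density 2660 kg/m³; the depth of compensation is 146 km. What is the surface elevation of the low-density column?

ρ_ref D = ρ (D + h) → h = D (ρ_ref − ρ)/ρ.
h = 146 km × (2660 − 2600)/2600 = 3.37 km.

3.37 km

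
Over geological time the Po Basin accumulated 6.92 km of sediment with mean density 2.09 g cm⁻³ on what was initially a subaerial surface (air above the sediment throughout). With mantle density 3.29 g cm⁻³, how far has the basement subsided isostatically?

Subaerial load: s = t ρ_sed / ρ_m = 6.92 km × 2.09/3.29 = 4.4 km.

4.4 km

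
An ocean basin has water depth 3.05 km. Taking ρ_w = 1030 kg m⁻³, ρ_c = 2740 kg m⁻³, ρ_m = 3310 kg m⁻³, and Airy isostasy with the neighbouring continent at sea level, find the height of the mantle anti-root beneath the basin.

9.15 km

For local isostatic compensation: replacing crust with seawater at the top is compensated by replacing crust with mantle at the base: d (ρ_c − ρ_w) = a (ρ_m − ρ_c).
a = d (ρ_c − ρ_w)/(ρ_m − ρ_c) = 3.05 km × 1710/570 = 9.15 km.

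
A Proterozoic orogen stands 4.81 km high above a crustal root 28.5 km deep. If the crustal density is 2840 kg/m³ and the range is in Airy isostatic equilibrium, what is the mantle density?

3320 kg/m³

Airy balance: ρ_c h = (ρ_m − ρ_c) r → ρ_m = ρ_c (1 + h/r).
ρ_m = 2840 × (1 + 4.81 km/28.5 km) = 3320 kg/m³.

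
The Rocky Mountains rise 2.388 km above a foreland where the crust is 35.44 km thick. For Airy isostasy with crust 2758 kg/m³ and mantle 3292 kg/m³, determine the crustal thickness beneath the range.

50.2 km

Root depth r = h ρ_c / (ρ_m − ρ_c) = 2.388 km × 2758 / 534 = 12.33 km.
Total thickness = T + h + r = 35.44 km + 2.388 km + 12.33 km = 50.2 km.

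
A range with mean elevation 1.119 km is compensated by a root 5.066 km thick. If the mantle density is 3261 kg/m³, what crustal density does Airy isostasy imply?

2670 kg/m³

ρ_c h = (ρ_m − ρ_c) r → ρ_c (h + r) = ρ_m r → ρ_c = ρ_m r / (h + r).
ρ_c = 3261 × 5.066 km / (1.119 km + 5.066 km) = 2670 kg/m³.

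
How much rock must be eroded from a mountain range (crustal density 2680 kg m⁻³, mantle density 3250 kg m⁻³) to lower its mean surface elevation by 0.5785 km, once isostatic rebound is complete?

3.3 km

Net drop Δ = e − u = e − e ρ_c/ρ_m = e (ρ_m − ρ_c)/ρ_m.
e = Δ ρ_m/(ρ_m − ρ_c) = 0.5785 km × 3250/570 = 3.3 km.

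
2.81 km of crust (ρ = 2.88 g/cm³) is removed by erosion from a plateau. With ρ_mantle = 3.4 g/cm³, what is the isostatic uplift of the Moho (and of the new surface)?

Unloading: uplift u = e ρ_c/ρ_m = 2.81 km × 2.88/3.4 = 2.38 km.

2.38 km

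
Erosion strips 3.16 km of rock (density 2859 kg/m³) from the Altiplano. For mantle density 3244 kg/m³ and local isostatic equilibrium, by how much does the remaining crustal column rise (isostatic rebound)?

Unloading: uplift u = e ρ_c/ρ_m = 3.16 km × 2859/3244 = 2.78 km.

2.78 km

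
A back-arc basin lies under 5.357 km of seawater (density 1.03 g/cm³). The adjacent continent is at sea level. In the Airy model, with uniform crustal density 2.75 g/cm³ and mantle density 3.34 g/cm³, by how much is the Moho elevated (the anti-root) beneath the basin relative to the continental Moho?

15.6 km

Balancing pressure at the compensation depth: replacing crust with seawater at the top is compensated by replacing crust with mantle at the base: d (ρ_c − ρ_w) = a (ρ_m − ρ_c).
a = d (ρ_c − ρ_w)/(ρ_m − ρ_c) = 5.357 km × 1.72/0.59 = 15.6 km.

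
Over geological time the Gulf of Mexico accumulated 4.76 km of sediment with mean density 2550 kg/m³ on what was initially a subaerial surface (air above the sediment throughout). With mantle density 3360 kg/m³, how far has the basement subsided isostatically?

Subaerial load: s = t ρ_sed / ρ_m = 4.76 km × 2550/3360 = 3.61 km.

3.61 km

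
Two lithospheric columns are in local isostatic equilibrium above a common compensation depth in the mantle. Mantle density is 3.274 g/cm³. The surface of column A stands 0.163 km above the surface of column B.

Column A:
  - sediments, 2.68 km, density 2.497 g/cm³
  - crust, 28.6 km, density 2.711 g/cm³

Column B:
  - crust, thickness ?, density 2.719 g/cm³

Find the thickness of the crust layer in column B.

31.8 km

Take the compensation level at the base of the deeper column (depth z_c below the surface of column A) and equate Σ ρ_i t_i down to z_c; mantle fills any gap and the z_c terms cancel.
Column A: 2.68×2.497 + 28.6×2.711 + (z_c − 31.28)×3.274
Column B: 0.163×0 + x×2.719 + (z_c − 0.163 − 0 − x)×3.274
The z_c×3.274 term appears on both sides and cancels. Collect the known terms of each column as K = Σ(ρt)_known − 3.274 × (depth of known layers): K_A = 84.22656 − 3.274×31.28 = −18.18416; K_B = 0 − 3.274×(0.163 + 0) = −0.533662.
Balance: K_A = K_B − x×(3.274 − 2.719), so x = (K_B − K_A)/(3.274 − 2.719) = 17.6505/0.555 = 31.8 km.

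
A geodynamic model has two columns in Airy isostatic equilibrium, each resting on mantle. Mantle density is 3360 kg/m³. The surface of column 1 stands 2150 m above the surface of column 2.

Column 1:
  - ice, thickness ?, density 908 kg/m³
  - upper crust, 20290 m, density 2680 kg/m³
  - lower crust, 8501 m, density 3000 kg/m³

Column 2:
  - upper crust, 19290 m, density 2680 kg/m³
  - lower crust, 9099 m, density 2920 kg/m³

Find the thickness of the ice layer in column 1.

3050 m

Take the compensation level at the base of the deeper column (depth z_c below the surface of column 1) and equate Σ ρ_i t_i down to z_c; mantle fills any gap and the z_c terms cancel.
Column 1: x×908 + 20290×2680 + 8501×3000 + (z_c − 28791 − x)×3360
Column 2: 2150×0 + 19290×2680 + 9099×2920 + (z_c − 2150 − 28389)×3360
The z_c×3360 term appears on both sides and cancels. Collect the known terms of each column as K = Σ(ρt)_known − 3360 × (depth of known layers): K_1 = 79880200 − 3360×28791 = −16857560; K_2 = 78266280 − 3360×(2150 + 28389) = −24344760.
Balance: K_1 − x×(3360 − 908) = K_2, so x = (K_1 − K_2)/(3360 − 908) = 7487200/2452 = 3050 m.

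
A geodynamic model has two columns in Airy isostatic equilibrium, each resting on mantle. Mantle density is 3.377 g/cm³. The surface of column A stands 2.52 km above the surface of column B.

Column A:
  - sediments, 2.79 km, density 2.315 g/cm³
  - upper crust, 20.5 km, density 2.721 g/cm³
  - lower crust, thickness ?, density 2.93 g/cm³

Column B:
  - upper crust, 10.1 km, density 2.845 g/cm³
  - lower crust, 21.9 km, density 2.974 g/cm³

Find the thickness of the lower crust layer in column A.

14.1 km

Take the compensation level at the base of the deeper column (depth z_c below the surface of column A) and equate Σ ρ_i t_i down to z_c; mantle fills any gap and the z_c terms cancel.
Column A: 2.79×2.315 + 20.5×2.721 + x×2.93 + (z_c − 23.29 − x)×3.377
Column B: 2.52×0 + 10.1×2.845 + 21.9×2.974 + (z_c − 2.52 − 32)×3.377
The z_c×3.377 term appears on both sides and cancels. Collect the known terms of each column as K = Σ(ρt)_known − 3.377 × (depth of known layers): K_A = 62.23935 − 3.377×23.29 = −16.41098; K_B = 93.8651 − 3.377×(2.52 + 32) = −22.70894.
Balance: K_A − x×(3.377 − 2.93) = K_B, so x = (K_A − K_B)/(3.377 − 2.93) = 6.29796/0.447 = 14.1 km.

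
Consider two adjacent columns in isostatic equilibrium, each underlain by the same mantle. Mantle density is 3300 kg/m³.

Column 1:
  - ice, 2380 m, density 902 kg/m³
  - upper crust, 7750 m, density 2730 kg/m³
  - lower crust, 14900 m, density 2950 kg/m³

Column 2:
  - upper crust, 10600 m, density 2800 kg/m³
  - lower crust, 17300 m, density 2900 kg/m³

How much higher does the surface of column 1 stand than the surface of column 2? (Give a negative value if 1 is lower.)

For any compensation level in the mantle, the mantle terms cancel and isostasy reduces to e = (Σt_1 − Σt_2) − (Σ(ρt)_1 − Σ(ρt)_2) / ρ_m.
Σt_1 = 25030 m; Σt_2 = 27900 m; Σ(ρt)_1 = 67259260; Σ(ρt)_2 = 79850000 (in m·kg/m³).
e = (25030 − 27900) − (67259260 − 79850000) / 3300 = 945 m.

945 m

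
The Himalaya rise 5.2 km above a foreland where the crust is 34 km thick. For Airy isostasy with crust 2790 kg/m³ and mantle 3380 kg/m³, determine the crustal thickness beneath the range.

63.8 km

Root depth r = h ρ_c / (ρ_m − ρ_c) = 5.2 km × 2790 / 590 = 24.59 km.
Total thickness = T + h + r = 34 km + 5.2 km + 24.59 km = 63.8 km.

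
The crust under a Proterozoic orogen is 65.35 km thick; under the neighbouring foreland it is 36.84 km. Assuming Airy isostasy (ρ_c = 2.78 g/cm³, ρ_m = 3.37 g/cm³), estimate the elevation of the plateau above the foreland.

4.99 km

Excess crust Δ = 65.35 km − 36.84 km = 28.51 km, split between elevation h and root r with h + r = Δ.
Airy balance ρ_c h = (ρ_m − ρ_c) r gives r = h ρ_c/(ρ_m − ρ_c), so h (1 + ρ_c/(ρ_m − ρ_c)) = Δ, i.e. h = Δ (ρ_m − ρ_c)/ρ_m.
h = 28.51 km × 0.59/3.37 = 4.99 km.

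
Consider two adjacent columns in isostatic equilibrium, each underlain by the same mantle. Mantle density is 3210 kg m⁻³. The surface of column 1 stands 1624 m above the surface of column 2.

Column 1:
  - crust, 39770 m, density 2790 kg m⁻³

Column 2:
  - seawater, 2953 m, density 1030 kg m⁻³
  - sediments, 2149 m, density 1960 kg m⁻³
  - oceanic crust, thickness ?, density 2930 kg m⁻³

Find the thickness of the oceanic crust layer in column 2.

8450 m

Take the compensation level at the base of the deeper column (depth z_c below the surface of column 1) and equate Σ ρ_i t_i down to z_c; mantle fills any gap and the z_c terms cancel.
Column 1: 39770×2790 + (z_c − 39770)×3210
Column 2: 1624×0 + 2953×1030 + 2149×1960 + x×2930 + (z_c − 1624 − 5102 − x)×3210
The z_c×3210 term appears on both sides and cancels. Collect the known terms of each column as K = Σ(ρt)_known − 3210 × (depth of known layers): K_1 = 110958300 − 3210×39770 = −16703400; K_2 = 7253630 − 3210×(1624 + 5102) = −14336830.
Balance: K_1 = K_2 − x×(3210 − 2930), so x = (K_2 − K_1)/(3210 − 2930) = 2366570/280 = 8450 m.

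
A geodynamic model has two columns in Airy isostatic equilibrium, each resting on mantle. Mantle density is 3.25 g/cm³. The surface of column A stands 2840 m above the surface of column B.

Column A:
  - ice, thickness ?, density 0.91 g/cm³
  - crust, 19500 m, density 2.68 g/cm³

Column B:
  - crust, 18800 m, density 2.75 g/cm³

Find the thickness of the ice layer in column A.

3210 m

Take the compensation level at the base of the deeper column (depth z_c below the surface of column A) and equate Σ ρ_i t_i down to z_c; mantle fills any gap and the z_c terms cancel.
Column A: x×0.91 + 19500×2.68 + (z_c − 19500 − x)×3.25
Column B: 2840×0 + 18800×2.75 + (z_c − 2840 − 18800)×3.25
The z_c×3.25 term appears on both sides and cancels. Collect the known terms of each column as K = Σ(ρt)_known − 3.25 × (depth of known layers): K_A = 52260 − 3.25×19500 = −11115; K_B = 51700 − 3.25×(2840 + 18800) = −18630.
Balance: K_A − x×(3.25 − 0.91) = K_B, so x = (K_A − K_B)/(3.25 − 0.91) = 7515/2.34 = 3210 m.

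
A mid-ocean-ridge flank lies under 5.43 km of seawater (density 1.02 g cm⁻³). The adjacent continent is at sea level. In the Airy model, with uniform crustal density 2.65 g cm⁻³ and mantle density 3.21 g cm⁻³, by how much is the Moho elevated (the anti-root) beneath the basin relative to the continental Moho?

Balancing pressure at the compensation depth: replacing crust with seawater at the top is compensated by replacing crust with mantle at the base: d (ρ_c − ρ_w) = a (ρ_m − ρ_c).
a = d (ρ_c − ρ_w)/(ρ_m − ρ_c) = 5.43 km × 1.63/0.56 = 15.8 km.

15.8 km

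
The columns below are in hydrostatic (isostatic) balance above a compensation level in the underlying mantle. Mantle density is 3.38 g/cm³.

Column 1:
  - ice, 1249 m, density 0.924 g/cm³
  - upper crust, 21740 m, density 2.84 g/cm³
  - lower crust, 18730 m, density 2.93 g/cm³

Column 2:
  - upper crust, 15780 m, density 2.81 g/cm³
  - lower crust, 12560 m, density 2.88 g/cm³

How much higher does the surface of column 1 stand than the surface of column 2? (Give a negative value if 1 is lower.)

For any compensation level in the mantle, the mantle terms cancel and isostasy reduces to e = (Σt_1 − Σt_2) − (Σ(ρt)_1 − Σ(ρt)_2) / ρ_m.
Σt_1 = 41719 m; Σt_2 = 28340 m; Σ(ρt)_1 = 117774.576; Σ(ρt)_2 = 80514.6 (in m·g/cm³).
e = (41719 − 28340) − (117774.576 − 80514.6) / 3.38 = 2360 m.

2360 m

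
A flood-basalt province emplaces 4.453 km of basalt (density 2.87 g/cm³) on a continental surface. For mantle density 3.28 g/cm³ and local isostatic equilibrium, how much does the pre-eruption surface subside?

3.9 km

Subaerial loading: s = t ρ_load / ρ_m.
s = 4.453 km × 2.87/3.28 = 3.9 km.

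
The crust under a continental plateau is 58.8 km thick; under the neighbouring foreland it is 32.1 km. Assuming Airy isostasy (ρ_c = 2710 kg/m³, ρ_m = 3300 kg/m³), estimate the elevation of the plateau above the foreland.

Excess crust Δ = 58.8 km − 32.1 km = 26.7 km, split between elevation h and root r with h + r = Δ.
Airy balance ρ_c h = (ρ_m − ρ_c) r gives r = h ρ_c/(ρ_m − ρ_c), so h (1 + ρ_c/(ρ_m − ρ_c)) = Δ, i.e. h = Δ (ρ_m − ρ_c)/ρ_m.
h = 26.7 km × 590/3300 = 4.77 km.

4.77 km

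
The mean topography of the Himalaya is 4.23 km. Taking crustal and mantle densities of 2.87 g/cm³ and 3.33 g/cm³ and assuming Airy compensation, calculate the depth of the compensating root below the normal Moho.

Isostatic balance requires: the weight of the topography is balanced by the buoyancy of the root, ρ_c h = (ρ_m − ρ_c) r.
r = h · ρ_c / (ρ_m − ρ_c) = 4.23 km × 2.87 / (3.33 − 2.87) = 26.4 km.

26.4 km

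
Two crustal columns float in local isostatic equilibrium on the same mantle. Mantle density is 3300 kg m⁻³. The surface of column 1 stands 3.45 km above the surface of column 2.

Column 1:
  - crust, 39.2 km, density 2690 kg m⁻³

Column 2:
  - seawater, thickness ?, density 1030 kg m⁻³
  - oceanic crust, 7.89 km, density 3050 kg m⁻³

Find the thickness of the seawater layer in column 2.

4.65 km

Take the compensation level at the base of the deeper column (depth z_c below the surface of column 1) and equate Σ ρ_i t_i down to z_c; mantle fills any gap and the z_c terms cancel.
Column 1: 39.2×2690 + (z_c − 39.2)×3300
Column 2: 3.45×0 + x×1030 + 7.89×3050 + (z_c − 3.45 − 7.89 − x)×3300
The z_c×3300 term appears on both sides and cancels. Collect the known terms of each column as K = Σ(ρt)_known − 3300 × (depth of known layers): K_1 = 105448 − 3300×39.2 = −23912; K_2 = 24064.5 − 3300×(3.45 + 7.89) = −13357.5.
Balance: K_1 = K_2 − x×(3300 − 1030), so x = (K_2 − K_1)/(3300 − 1030) = 10554.5/2270 = 4.65 km.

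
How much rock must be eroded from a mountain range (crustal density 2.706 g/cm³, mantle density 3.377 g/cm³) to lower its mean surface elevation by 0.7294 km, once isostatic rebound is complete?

Net drop Δ = e − u = e − e ρ_c/ρ_m = e (ρ_m − ρ_c)/ρ_m.
e = Δ ρ_m/(ρ_m − ρ_c) = 0.7294 km × 3.377/0.671 = 3.67 km.

3.67 km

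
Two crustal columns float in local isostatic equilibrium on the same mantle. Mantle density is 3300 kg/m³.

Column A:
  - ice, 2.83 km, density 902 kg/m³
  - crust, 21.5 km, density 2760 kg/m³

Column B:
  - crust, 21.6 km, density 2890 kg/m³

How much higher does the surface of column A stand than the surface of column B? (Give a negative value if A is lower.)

2.89 km

For any compensation level in the mantle, the mantle terms cancel and isostasy reduces to e = (Σt_A − Σt_B) − (Σ(ρt)_A − Σ(ρt)_B) / ρ_m.
Σt_A = 24.33 km; Σt_B = 21.6 km; Σ(ρt)_A = 61892.66; Σ(ρt)_B = 62424 (in km·kg/m³).
e = (24.33 − 21.6) − (61892.66 − 62424) / 3300 = 2.89 km.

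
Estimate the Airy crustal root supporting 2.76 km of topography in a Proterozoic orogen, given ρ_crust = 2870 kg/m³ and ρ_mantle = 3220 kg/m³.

22.6 km

By Archimedes' principle applied to the lithosphere: the weight of the topography is balanced by the buoyancy of the root, ρ_c h = (ρ_m − ρ_c) r.
r = h · ρ_c / (ρ_m − ρ_c) = 2.76 km × 2870 / (3220 − 2870) = 22.6 km.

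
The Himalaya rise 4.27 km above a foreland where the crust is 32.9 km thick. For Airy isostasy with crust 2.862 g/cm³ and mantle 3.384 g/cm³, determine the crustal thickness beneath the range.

Root depth r = h ρ_c / (ρ_m − ρ_c) = 4.27 km × 2.862 / 0.522 = 23.41 km.
Total thickness = T + h + r = 32.9 km + 4.27 km + 23.41 km = 60.6 km.

60.6 km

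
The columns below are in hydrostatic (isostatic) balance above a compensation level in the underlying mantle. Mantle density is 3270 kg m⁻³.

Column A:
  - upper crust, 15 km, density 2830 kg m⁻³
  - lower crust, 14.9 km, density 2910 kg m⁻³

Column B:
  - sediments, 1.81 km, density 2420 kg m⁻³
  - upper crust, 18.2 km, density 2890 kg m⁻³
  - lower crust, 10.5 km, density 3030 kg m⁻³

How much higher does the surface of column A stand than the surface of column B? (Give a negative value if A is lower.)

0.303 km

For any compensation level in the mantle, the mantle terms cancel and isostasy reduces to e = (Σt_A − Σt_B) − (Σ(ρt)_A − Σ(ρt)_B) / ρ_m.
Σt_A = 29.9 km; Σt_B = 30.51 km; Σ(ρt)_A = 85809; Σ(ρt)_B = 88793.2 (in km·kg m⁻³).
e = (29.9 − 30.51) − (85809 − 88793.2) / 3270 = 0.303 km.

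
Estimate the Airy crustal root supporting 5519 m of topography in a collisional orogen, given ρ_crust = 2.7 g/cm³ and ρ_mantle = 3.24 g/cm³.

27600 m

For local isostatic compensation: the weight of the topography is balanced by the buoyancy of the root, ρ_c h = (ρ_m − ρ_c) r.
r = h · ρ_c / (ρ_m − ρ_c) = 5519 m × 2.7 / (3.24 − 2.7) = 27600 m.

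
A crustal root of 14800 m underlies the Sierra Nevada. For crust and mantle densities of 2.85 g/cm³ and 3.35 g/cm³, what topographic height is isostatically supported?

2600 m

In Airy isostatic equilibrium: ρ_c h = (ρ_m − ρ_c) r.
h = r (ρ_m − ρ_c) / ρ_c = 14800 m × (3.35 − 2.85) / 2.85 = 2600 m.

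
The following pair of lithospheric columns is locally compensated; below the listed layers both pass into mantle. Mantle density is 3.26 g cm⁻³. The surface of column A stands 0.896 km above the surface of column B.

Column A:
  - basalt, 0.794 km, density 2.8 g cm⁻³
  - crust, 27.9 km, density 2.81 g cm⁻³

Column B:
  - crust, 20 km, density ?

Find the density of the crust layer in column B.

2.76 g cm⁻³

Take the compensation level at the base of the deeper column (depth z_c below the surface of column A) and equate Σ ρ_i t_i down to z_c; mantle fills any gap and the z_c terms cancel.
Column A: 0.794×2.8 + 27.9×2.81 + (z_c − 28.694)×3.26
Column B: 0.896×0 + 20×ρ + (z_c − 0.896 − 20)×3.26
The z_c×3.26 term appears on both sides and cancels. Collect the known terms of each column as K = Σ(ρt)_known − 3.26 × (depth of known layers): K_A = 80.6222 − 3.26×28.694 = −12.92024; K_B = 0 − 3.26×(0.896 + 20) = −68.12096.
Balance: K_A = K_B + 20×ρ, so ρ = (K_A − K_B)/20 = 55.2007/20 = 2.76 g cm⁻³.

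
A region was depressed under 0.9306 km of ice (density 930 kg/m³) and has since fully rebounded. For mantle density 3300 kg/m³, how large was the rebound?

0.262 km

Removing the load lets mantle flow back in; uplift u satisfies ρ_ice t = ρ_m u.
u = t ρ_ice/ρ_m = 0.9306 km × 930/3300 = 0.262 km.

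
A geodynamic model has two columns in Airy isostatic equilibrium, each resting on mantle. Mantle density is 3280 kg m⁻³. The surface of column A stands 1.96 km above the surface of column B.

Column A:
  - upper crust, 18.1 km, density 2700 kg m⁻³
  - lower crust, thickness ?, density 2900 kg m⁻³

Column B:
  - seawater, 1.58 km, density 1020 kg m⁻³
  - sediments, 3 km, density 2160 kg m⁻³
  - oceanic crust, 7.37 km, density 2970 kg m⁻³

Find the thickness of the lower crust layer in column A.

Take the compensation level at the base of the deeper column (depth z_c below the surface of column A) and equate Σ ρ_i t_i down to z_c; mantle fills any gap and the z_c terms cancel.
Column A: 18.1×2700 + x×2900 + (z_c − 18.1 − x)×3280
Column B: 1.96×0 + 1.58×1020 + 3×2160 + 7.37×2970 + (z_c − 1.96 − 11.95)×3280
The z_c×3280 term appears on both sides and cancels. Collect the known terms of each column as K = Σ(ρt)_known − 3280 × (depth of known layers): K_A = 48870 − 3280×18.1 = −10498; K_B = 29980.5 − 3280×(1.96 + 11.95) = −15644.3.
Balance: K_A − x×(3280 − 2900) = K_B, so x = (K_A − K_B)/(3280 − 2900) = 5146.3/380 = 13.5 km.

13.5 km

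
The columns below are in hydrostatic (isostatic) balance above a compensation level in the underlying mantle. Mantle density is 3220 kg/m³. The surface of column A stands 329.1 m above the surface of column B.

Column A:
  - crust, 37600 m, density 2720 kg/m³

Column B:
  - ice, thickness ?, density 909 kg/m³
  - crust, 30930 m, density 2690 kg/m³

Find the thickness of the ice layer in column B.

583 m

Take the compensation level at the base of the deeper column (depth z_c below the surface of column A) and equate Σ ρ_i t_i down to z_c; mantle fills any gap and the z_c terms cancel.
Column A: 37600×2720 + (z_c − 37600)×3220
Column B: 329.1×0 + x×909 + 30930×2690 + (z_c − 329.1 − 30930 − x)×3220
The z_c×3220 term appears on both sides and cancels. Collect the known terms of each column as K = Σ(ρt)_known − 3220 × (depth of known layers): K_A = 102272000 − 3220×37600 = −18800000; K_B = 83201700 − 3220×(329.1 + 30930) = −17452602.
Balance: K_A = K_B − x×(3220 − 909), so x = (K_B − K_A)/(3220 − 909) = 1347400/2311 = 583 m.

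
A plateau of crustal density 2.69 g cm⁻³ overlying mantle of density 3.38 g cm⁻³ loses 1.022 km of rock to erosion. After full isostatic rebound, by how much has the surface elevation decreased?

Rebound u = e ρ_c/ρ_m = 1.022 km × 2.69/3.38 = 0.8134 km.
Net surface drop = e − u = 1.022 km − 0.8134 km = e (ρ_m − ρ_c)/ρ_m = 0.209 km.

0.209 km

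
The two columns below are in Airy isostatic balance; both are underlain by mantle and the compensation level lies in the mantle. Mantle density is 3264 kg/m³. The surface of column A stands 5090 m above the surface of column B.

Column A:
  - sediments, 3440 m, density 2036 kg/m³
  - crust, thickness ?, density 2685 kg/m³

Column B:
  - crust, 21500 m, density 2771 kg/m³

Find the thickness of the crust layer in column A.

Take the compensation level at the base of the deeper column (depth z_c below the surface of column A) and equate Σ ρ_i t_i down to z_c; mantle fills any gap and the z_c terms cancel.
Column A: 3440×2036 + x×2685 + (z_c − 3440 − x)×3264
Column B: 5090×0 + 21500×2771 + (z_c − 5090 − 21500)×3264
The z_c×3264 term appears on both sides and cancels. Collect the known terms of each column as K = Σ(ρt)_known − 3264 × (depth of known layers): K_A = 7003840 − 3264×3440 = −4224320; K_B = 59576500 − 3264×(5090 + 21500) = −27213260.
Balance: K_A − x×(3264 − 2685) = K_B, so x = (K_A − K_B)/(3264 − 2685) = 22988900/579 = 39700 m.

39700 m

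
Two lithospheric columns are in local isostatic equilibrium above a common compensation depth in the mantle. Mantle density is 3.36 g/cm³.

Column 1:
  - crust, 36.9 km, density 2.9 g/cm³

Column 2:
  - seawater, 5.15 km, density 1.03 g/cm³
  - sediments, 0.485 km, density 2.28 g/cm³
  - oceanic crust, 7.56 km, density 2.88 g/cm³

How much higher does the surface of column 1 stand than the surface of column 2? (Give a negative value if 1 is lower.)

0.245 km

For any compensation level in the mantle, the mantle terms cancel and isostasy reduces to e = (Σt_1 − Σt_2) − (Σ(ρt)_1 − Σ(ρt)_2) / ρ_m.
Σt_1 = 36.9 km; Σt_2 = 13.195 km; Σ(ρt)_1 = 107.01; Σ(ρt)_2 = 28.1831 (in km·g/cm³).
e = (36.9 − 13.195) − (107.01 − 28.1831) / 3.36 = 0.245 km.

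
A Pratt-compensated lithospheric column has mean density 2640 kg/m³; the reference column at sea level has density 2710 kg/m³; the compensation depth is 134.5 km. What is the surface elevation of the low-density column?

3.57 km

ρ_ref D = ρ (D + h) → h = D (ρ_ref − ρ)/ρ.
h = 134.5 km × (2710 − 2640)/2640 = 3.57 km.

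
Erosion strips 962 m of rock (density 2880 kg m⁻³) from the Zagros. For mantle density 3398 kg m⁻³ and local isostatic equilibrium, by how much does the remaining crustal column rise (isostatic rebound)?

815 m

Unloading: uplift u = e ρ_c/ρ_m = 962 m × 2880/3398 = 815 m.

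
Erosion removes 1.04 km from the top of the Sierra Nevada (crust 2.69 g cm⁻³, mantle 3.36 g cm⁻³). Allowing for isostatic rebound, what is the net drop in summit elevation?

Rebound u = e ρ_c/ρ_m = 1.04 km × 2.69/3.36 = 0.8326 km.
Net surface drop = e − u = 1.04 km − 0.8326 km = e (ρ_m − ρ_c)/ρ_m = 0.207 km.

0.207 km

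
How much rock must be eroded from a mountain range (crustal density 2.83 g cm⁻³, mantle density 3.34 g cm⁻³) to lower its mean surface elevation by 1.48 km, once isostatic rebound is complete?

9.69 km

Net drop Δ = e − u = e − e ρ_c/ρ_m = e (ρ_m − ρ_c)/ρ_m.
e = Δ ρ_m/(ρ_m − ρ_c) = 1.48 km × 3.34/0.51 = 9.69 km.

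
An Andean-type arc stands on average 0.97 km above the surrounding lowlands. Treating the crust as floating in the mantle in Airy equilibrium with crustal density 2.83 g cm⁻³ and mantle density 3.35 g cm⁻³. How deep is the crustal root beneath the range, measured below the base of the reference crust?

5.28 km

For local isostatic compensation: the weight of the topography is balanced by the buoyancy of the root, ρ_c h = (ρ_m − ρ_c) r.
r = h · ρ_c / (ρ_m − ρ_c) = 0.97 km × 2.83 / (3.35 − 2.83) = 5.28 km.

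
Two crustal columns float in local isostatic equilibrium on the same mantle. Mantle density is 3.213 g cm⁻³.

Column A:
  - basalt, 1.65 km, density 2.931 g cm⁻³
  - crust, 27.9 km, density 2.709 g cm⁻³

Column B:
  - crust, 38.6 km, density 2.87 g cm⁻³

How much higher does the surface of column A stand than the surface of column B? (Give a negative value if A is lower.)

0.401 km

For any compensation level in the mantle, the mantle terms cancel and isostasy reduces to e = (Σt_A − Σt_B) − (Σ(ρt)_A − Σ(ρt)_B) / ρ_m.
Σt_A = 29.55 km; Σt_B = 38.6 km; Σ(ρt)_A = 80.41725; Σ(ρt)_B = 110.782 (in km·g cm⁻³).
e = (29.55 − 38.6) − (80.41725 − 110.782) / 3.213 = 0.401 km.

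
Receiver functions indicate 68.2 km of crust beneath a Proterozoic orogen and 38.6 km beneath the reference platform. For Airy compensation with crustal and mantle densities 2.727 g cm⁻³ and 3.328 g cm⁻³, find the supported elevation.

Excess crust Δ = 68.2 km − 38.6 km = 29.6 km, split between elevation h and root r with h + r = Δ.
Airy balance ρ_c h = (ρ_m − ρ_c) r gives r = h ρ_c/(ρ_m − ρ_c), so h (1 + ρ_c/(ρ_m − ρ_c)) = Δ, i.e. h = Δ (ρ_m − ρ_c)/ρ_m.
h = 29.6 km × 0.601/3.328 = 5.35 km.

5.35 km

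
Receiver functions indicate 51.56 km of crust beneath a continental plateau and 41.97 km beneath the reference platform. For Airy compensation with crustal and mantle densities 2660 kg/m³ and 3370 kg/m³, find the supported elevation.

2.02 km

Excess crust Δ = 51.56 km − 41.97 km = 9.59 km, split between elevation h and root r with h + r = Δ.
Airy balance ρ_c h = (ρ_m − ρ_c) r gives r = h ρ_c/(ρ_m − ρ_c), so h (1 + ρ_c/(ρ_m − ρ_c)) = Δ, i.e. h = Δ (ρ_m − ρ_c)/ρ_m.
h = 9.59 km × 710/3370 = 2.02 km.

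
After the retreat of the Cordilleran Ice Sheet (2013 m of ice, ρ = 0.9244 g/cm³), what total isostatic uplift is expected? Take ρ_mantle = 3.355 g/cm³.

Removing the load lets mantle flow back in; uplift u satisfies ρ_ice t = ρ_m u.
u = t ρ_ice/ρ_m = 2013 m × 0.9244/3.355 = 555 m.

555 m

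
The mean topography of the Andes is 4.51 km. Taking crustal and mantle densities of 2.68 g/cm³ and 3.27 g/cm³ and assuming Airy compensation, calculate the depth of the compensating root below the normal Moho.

20.5 km

Isostatic balance requires: the weight of the topography is balanced by the buoyancy of the root, ρ_c h = (ρ_m − ρ_c) r.
r = h · ρ_c / (ρ_m − ρ_c) = 4.51 km × 2.68 / (3.27 − 2.68) = 20.5 km.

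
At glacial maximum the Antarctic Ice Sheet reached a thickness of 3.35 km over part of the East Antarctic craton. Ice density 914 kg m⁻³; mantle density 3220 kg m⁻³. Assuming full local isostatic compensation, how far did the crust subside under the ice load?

By Archimedes' principle applied to the lithosphere: the ice load ρ_ice t is balanced by mantle displaced below, ρ_m s.
s = t ρ_ice / ρ_m = 3.35 km × 914/3220 = 0.951 km.

0.951 km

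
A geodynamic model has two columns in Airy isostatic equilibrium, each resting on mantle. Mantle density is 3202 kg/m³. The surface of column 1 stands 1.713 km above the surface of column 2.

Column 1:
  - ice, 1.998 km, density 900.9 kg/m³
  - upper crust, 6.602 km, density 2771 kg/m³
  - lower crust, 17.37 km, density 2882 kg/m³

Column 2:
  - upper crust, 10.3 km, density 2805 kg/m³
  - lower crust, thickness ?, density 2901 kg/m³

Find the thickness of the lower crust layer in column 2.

11.4 km

Take the compensation level at the base of the deeper column (depth z_c below the surface of column 1) and equate Σ ρ_i t_i down to z_c; mantle fills any gap and the z_c terms cancel.
Column 1: 1.998×900.9 + 6.602×2771 + 17.37×2882 + (z_c − 25.97)×3202
Column 2: 1.713×0 + 10.3×2805 + x×2901 + (z_c − 1.713 − 10.3 − x)×3202
The z_c×3202 term appears on both sides and cancels. Collect the known terms of each column as K = Σ(ρt)_known − 3202 × (depth of known layers): K_1 = 70154.4802 − 3202×25.97 = −13001.4598; K_2 = 28891.5 − 3202×(1.713 + 10.3) = −9574.126.
Balance: K_1 = K_2 − x×(3202 − 2901), so x = (K_2 − K_1)/(3202 − 2901) = 3427.33/301 = 11.4 km.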